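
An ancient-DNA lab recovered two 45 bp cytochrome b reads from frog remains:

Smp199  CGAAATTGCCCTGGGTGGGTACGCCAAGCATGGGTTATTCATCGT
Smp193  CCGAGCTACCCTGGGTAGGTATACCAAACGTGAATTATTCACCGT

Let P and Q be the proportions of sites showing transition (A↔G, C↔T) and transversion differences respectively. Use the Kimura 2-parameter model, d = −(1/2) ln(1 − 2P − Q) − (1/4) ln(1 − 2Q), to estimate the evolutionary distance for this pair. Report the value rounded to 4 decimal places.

0.4168

Differing sites — 2:G/C (Tv); 3:A/G (Ti); 5:A/G (Ti); 6:T/C (Ti); 8:G/A (Ti); 17:G/A (Ti); 22:C/T (Ti); 23:G/A (Ti); 28:G/A (Ti); 30:A/G (Ti); 33:G/A (Ti); 34:G/A (Ti); 42:T/C (Ti).
Of the 13 differences, 12 transitions and 1 transversion over 45 sites: P = 12/45 = 0.266667, Q = 1/45 = 0.022222.
d = −0.5·ln(0.444444) − 0.25·ln(0.955556) = −0.5·(-0.810931) − 0.25·(-0.045462) = 0.4168.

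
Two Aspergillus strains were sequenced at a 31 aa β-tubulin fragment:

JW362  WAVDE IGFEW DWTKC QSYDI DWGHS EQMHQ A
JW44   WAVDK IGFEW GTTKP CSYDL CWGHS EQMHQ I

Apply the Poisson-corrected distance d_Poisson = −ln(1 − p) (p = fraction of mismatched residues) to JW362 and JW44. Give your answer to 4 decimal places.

The sequences differ at positions 5 (E/K), 11 (D/G), 12 (W/T), 15 (C/P), 16 (Q/C), 20 (I/L), 21 (D/C), 31 (A/I).
p = 8/31 = 0.258065.
d = −ln(1 − 0.258065) = −ln(0.741935) = 0.2985.

0.2985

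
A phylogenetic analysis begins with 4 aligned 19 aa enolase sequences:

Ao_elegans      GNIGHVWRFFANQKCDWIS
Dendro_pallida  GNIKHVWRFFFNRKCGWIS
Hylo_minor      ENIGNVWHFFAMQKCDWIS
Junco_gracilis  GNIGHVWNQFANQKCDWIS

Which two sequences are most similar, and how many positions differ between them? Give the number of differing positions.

2

Pairwise Hamming distances:
  Ao_elegans vs Dendro_pallida: 4
  Ao_elegans vs Hylo_minor: 4
  Ao_elegans vs Junco_gracilis: 2
  Dendro_pallida vs Hylo_minor: 8
  Dendro_pallida vs Junco_gracilis: 6
  Hylo_minor vs Junco_gracilis: 5
The smallest is 2, between Ao_elegans and Junco_gracilis.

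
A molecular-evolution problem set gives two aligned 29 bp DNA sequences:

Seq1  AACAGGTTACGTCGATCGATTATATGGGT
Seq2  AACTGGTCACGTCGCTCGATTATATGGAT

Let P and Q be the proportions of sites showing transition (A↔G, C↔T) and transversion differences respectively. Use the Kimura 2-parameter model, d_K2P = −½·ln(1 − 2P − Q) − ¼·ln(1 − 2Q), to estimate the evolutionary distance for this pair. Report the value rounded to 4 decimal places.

0.1530

Differing sites — 4:A/T (Tv); 8:T/C (Ti); 15:A/C (Tv); 28:G/A (Ti).
Of the 4 differences, 2 transitions and 2 transversions over 29 sites: P = 2/29 = 0.068966, Q = 2/29 = 0.068966.
d = −0.5·ln(0.793102) − 0.25·ln(0.862068) = −0.5·(-0.231803) − 0.25·(-0.148421) = 0.1530.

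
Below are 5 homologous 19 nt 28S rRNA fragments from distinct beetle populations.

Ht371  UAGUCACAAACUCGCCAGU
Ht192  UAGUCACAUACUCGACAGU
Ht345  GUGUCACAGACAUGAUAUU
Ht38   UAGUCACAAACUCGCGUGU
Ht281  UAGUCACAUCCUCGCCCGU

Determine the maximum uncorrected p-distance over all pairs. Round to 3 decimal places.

Pairwise Hamming distances:
  Ht371 vs Ht192: 2
  Ht371 vs Ht345: 8
  Ht371 vs Ht38: 2
  Ht371 vs Ht281: 3
  Ht192 vs Ht345: 7
  Ht192 vs Ht38: 4
  Ht192 vs Ht281: 3
  Ht345 vs Ht38: 9
  Ht345 vs Ht281: 10
  Ht38 vs Ht281: 4
The largest is 10 mismatches, between Ht345 and Ht281; p = 10/19 = 0.526.

0.526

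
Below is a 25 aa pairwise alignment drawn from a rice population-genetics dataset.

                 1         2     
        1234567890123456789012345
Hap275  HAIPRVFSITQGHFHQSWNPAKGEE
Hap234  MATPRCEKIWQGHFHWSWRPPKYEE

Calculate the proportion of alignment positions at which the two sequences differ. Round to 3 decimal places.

Mismatches occur at site 1 (H→M), site 3 (I→T), site 6 (V→C), site 7 (F→E), site 8 (S→K), site 10 (T→W), site 16 (Q→W), site 19 (N→R), site 21 (A→P), site 23 (G→Y).
There are 10 differences over 25 sites, so p = 10/25 = 0.400.

0.400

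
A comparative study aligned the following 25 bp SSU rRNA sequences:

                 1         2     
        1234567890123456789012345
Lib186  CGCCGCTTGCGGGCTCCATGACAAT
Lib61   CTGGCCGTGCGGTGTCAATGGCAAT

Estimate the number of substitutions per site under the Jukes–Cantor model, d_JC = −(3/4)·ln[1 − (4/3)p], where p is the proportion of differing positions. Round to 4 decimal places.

The sequences differ at positions 2 (G/T), 3 (C/G), 4 (C/G), 5 (G/C), 7 (T/G), 13 (G/T), 14 (C/G), 17 (C/A), 21 (A/G).
p = 9/25 = 0.360000.
d = −0.75 · ln(1 − (4/3)·0.360000) = −0.75 · ln(0.520000) = −0.75 · (-0.653926) = 0.4904.

0.4904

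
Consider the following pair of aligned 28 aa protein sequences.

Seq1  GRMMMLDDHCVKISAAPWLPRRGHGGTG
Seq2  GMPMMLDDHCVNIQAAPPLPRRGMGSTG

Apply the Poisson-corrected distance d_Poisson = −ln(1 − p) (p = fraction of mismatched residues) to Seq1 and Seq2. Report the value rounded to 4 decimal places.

0.2877

Mismatches occur at site 2 (R↔M), site 3 (M↔P), site 12 (K↔N), site 14 (S↔Q), site 18 (W↔P), site 24 (H↔M), site 26 (G↔S).
p = 7/28 = 0.250000.
d = −ln(1 − 0.250000) = −ln(0.750000) = 0.2877.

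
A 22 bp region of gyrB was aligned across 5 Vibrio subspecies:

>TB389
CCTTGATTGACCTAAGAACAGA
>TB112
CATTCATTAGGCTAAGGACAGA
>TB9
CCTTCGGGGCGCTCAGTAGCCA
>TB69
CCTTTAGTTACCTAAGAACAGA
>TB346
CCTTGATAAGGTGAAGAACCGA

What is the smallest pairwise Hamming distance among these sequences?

3

Pairwise Hamming distances:
  TB389 vs TB112: 6
  TB389 vs TB9: 11
  TB389 vs TB69: 3
  TB389 vs TB346: 7
  TB112 vs TB9: 11
  TB112 vs TB69: 7
  TB112 vs TB346: 7
  TB9 vs TB69: 11
  TB9 vs TB346: 12
  TB69 vs TB346: 9
The smallest is 3, between TB389 and TB69.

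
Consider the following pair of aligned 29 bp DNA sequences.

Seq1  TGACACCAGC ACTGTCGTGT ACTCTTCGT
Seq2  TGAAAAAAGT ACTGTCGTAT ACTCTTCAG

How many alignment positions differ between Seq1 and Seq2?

Differing sites — 4:C/A; 6:C/A; 7:C/A; 10:C/T; 19:G/A; 28:G/A; 29:T/G.
That gives 7 mismatches out of 29 aligned sites, so the Hamming distance is 7.

7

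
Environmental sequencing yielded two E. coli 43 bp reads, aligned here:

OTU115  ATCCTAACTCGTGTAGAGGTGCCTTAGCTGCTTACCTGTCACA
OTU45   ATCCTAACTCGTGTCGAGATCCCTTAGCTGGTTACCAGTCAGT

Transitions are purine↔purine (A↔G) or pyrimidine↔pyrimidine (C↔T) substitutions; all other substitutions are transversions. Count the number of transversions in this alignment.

Differing sites — 15:A/C (Tv); 19:G/A (Ti); 21:G/C (Tv); 31:C/G (Tv); 37:T/A (Tv); 42:C/G (Tv); 43:A/T (Tv).
Of the 7 differences, 1 transition and 6 transversions, so the answer is 6.

6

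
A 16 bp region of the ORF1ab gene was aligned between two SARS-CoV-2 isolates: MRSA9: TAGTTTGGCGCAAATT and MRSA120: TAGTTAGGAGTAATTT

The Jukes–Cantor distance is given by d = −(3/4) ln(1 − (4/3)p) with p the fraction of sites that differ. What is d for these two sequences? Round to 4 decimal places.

The sequences differ at positions 6 (T/A), 9 (C/A), 11 (C/T), 14 (A/T).
p = 4/16 = 0.250000.
d = −0.75 · ln(1 − (4/3)·0.250000) = −0.75 · ln(0.666667) = −0.75 · (-0.405465) = 0.3041.

0.3041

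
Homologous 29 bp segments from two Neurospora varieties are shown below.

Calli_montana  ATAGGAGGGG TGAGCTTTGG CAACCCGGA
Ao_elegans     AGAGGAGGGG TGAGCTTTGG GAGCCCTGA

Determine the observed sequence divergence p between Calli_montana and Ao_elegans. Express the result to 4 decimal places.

0.1379

The sequences differ at positions 2 (T/G), 21 (C/G), 23 (A/G), 27 (G/T).
There are 4 differences over 29 sites, so p = 4/29 = 0.1379.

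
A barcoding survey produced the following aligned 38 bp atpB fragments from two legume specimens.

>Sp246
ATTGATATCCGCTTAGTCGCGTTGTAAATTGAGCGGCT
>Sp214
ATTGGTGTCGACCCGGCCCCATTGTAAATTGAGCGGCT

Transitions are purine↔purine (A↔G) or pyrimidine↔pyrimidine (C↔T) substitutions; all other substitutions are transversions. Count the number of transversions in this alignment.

2

Differing sites — 5:A/G (Ti); 7:A/G (Ti); 10:C/G (Tv); 11:G/A (Ti); 13:T/C (Ti); 14:T/C (Ti); 15:A/G (Ti); 17:T/C (Ti); 19:G/C (Tv); 21:G/A (Ti).
Of the 10 differences, 8 transitions and 2 transversions, so the answer is 2.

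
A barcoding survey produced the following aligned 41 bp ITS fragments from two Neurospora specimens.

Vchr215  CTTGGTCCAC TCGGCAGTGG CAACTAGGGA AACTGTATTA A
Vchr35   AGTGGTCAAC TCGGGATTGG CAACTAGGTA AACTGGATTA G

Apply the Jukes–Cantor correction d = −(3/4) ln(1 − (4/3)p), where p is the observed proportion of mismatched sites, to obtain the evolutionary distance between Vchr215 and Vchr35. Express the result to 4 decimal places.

Mismatches occur at site 1 (C→A), site 2 (T→G), site 8 (C→A), site 15 (C→G), site 17 (G→T), site 29 (G→T), site 36 (T→G), site 41 (A→G).
p = 8/41 = 0.195122.
d = −0.75 · ln(1 − (4/3)·0.195122) = −0.75 · ln(0.739837) = −0.75 · (-0.301325) = 0.2260.

0.2260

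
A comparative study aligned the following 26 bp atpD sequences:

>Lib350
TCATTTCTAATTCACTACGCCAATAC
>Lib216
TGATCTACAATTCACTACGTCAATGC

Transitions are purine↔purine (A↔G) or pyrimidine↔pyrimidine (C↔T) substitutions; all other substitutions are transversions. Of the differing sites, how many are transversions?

Differing sites — 2:C/G (Tv); 5:T/C (Ti); 7:C/A (Tv); 8:T/C (Ti); 20:C/T (Ti); 25:A/G (Ti).
Of the 6 differences, 4 transitions and 2 transversions, so the answer is 2.

2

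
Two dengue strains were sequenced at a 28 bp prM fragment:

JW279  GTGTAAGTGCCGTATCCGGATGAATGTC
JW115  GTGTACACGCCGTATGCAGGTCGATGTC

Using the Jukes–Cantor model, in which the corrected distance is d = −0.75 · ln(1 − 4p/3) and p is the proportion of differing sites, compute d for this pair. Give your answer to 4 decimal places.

Mismatches occur at site 6 (A→C), site 7 (G→A), site 8 (T→C), site 16 (C→G), site 18 (G→A), site 20 (A→G), site 22 (G→C), site 23 (A→G).
p = 8/28 = 0.285714.
d = −0.75 · ln(1 − (4/3)·0.285714) = −0.75 · ln(0.619048) = −0.75 · (-0.479572) = 0.3597.

0.3597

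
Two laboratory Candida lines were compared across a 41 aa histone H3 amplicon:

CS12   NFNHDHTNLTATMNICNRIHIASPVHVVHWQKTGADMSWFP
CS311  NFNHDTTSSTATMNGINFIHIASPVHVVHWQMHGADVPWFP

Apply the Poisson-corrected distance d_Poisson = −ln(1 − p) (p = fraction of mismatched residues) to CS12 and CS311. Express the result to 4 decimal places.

Mismatches occur at site 6 (H/T), site 8 (N/S), site 9 (L/S), site 15 (I/G), site 16 (C/I), site 18 (R/F), site 32 (K/M), site 33 (T/H), site 37 (M/V), site 38 (S/P).
p = 10/41 = 0.243902.
d = −ln(1 − 0.243902) = −ln(0.756098) = 0.2796.

0.2796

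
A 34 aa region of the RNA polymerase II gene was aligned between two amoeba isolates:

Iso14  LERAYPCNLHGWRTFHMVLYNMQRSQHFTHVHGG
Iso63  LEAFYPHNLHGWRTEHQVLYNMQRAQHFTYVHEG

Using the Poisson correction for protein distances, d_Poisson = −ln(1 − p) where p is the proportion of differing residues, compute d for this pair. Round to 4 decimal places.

Differing sites — 3:R/A; 4:A/F; 7:C/H; 15:F/E; 17:M/Q; 25:S/A; 30:H/Y; 33:G/E.
p = 8/34 = 0.235294.
d = −ln(1 − 0.235294) = −ln(0.764706) = 0.2683.

0.2683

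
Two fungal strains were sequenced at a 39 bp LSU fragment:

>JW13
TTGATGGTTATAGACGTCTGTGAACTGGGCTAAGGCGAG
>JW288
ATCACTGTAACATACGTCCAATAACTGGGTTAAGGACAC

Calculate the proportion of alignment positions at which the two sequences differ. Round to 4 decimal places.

0.3846

Mismatches occur at site 1 (T↔A), site 3 (G↔C), site 5 (T↔C), site 6 (G↔T), site 9 (T↔A), site 11 (T↔C), site 13 (G↔T), site 19 (T↔C), site 20 (G↔A), site 21 (T↔A), site 22 (G↔T), site 30 (C↔T), site 36 (C↔A), site 37 (G↔C), site 39 (G↔C).
There are 15 differences over 39 sites, so p = 15/39 = 0.3846.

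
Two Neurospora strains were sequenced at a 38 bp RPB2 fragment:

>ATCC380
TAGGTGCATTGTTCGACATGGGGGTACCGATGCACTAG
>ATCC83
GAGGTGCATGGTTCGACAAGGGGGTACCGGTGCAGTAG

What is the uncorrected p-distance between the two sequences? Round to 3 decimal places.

0.132

Mismatches occur at site 1 (T↔G), site 10 (T↔G), site 19 (T↔A), site 30 (A↔G), site 35 (C↔G).
There are 5 differences over 38 sites, so p = 5/38 = 0.132.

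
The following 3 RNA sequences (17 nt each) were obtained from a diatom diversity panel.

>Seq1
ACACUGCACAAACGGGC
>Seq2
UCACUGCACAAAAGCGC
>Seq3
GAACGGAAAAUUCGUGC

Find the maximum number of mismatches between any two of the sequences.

Pairwise Hamming distances:
  Seq1 vs Seq2: 3
  Seq1 vs Seq3: 8
  Seq2 vs Seq3: 9
The largest is 9, between Seq2 and Seq3.

9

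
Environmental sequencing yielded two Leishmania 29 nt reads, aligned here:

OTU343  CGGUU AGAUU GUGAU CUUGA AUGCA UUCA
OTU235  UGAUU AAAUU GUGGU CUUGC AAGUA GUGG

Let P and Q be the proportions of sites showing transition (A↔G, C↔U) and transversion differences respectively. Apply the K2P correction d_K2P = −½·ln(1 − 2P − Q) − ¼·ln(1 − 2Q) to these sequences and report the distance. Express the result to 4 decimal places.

The sequences differ at positions 1 (C/U, transition), 3 (G/A, transition), 7 (G/A, transition), 14 (A/G, transition), 20 (A/C, transversion), 22 (U/A, transversion), 24 (C/U, transition), 26 (U/G, transversion), 28 (C/G, transversion), 29 (A/G, transition).
Of the 10 differences, 6 transitions and 4 transversions over 29 sites: P = 6/29 = 0.206897, Q = 4/29 = 0.137931.
d = −0.5·ln(0.448275) − 0.25·ln(0.724138) = −0.5·(-0.802348) − 0.25·(-0.322773) = 0.4819.

0.4819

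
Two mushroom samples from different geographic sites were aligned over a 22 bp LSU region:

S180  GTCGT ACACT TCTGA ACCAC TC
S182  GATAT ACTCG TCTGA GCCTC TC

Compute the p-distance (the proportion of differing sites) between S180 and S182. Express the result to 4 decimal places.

Mismatches occur at site 2 (T/A), site 3 (C/T), site 4 (G/A), site 8 (A/T), site 10 (T/G), site 16 (A/G), site 19 (A/T).
There are 7 differences over 22 sites, so p = 7/22 = 0.3182.

0.3182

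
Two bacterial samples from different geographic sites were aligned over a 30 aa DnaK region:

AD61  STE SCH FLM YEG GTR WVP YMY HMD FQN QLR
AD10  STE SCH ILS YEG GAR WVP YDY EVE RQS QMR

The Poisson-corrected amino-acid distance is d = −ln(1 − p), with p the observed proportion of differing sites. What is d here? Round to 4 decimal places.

0.4055

The sequences differ at positions 7 (F/I), 9 (M/S), 14 (T/A), 20 (M/D), 22 (H/E), 23 (M/V), 24 (D/E), 25 (F/R), 27 (N/S), 29 (L/M).
p = 10/30 = 0.333333.
d = −ln(1 − 0.333333) = −ln(0.666667) = 0.4055.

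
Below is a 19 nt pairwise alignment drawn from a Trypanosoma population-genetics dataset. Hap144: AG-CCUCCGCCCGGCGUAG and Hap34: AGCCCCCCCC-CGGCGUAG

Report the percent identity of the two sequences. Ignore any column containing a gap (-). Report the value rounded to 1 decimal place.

Excluding the 2 gap columns leaves 17 comparable sites.
Differing sites — 6:U/C; 9:G/C.
15 of the 17 comparable sites match, so the percent identity is 15/17 × 100 = 88.2%.

88.2%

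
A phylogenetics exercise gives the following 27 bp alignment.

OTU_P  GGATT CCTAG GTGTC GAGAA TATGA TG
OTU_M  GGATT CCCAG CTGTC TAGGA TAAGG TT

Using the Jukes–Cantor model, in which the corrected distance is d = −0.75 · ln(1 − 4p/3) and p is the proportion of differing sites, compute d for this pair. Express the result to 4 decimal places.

0.3181

Mismatches occur at site 8 (T→C), site 11 (G→C), site 16 (G→T), site 19 (A→G), site 23 (T→A), site 25 (A→G), site 27 (G→T).
p = 7/27 = 0.259259.
d = −0.75 · ln(1 − (4/3)·0.259259) = −0.75 · ln(0.654321) = −0.75 · (-0.424157) = 0.3181.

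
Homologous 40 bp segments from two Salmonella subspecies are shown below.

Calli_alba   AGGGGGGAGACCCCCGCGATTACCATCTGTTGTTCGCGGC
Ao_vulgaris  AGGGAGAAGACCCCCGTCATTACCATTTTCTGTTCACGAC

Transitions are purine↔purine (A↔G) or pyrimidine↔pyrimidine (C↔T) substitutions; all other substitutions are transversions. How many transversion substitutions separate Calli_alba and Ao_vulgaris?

The sequences differ at positions 5 (G/A, transition), 7 (G/A, transition), 17 (C/T, transition), 18 (G/C, transversion), 27 (C/T, transition), 29 (G/T, transversion), 30 (T/C, transition), 36 (G/A, transition), 39 (G/A, transition).
Of the 9 differences, 7 transitions and 2 transversions, so the answer is 2.

2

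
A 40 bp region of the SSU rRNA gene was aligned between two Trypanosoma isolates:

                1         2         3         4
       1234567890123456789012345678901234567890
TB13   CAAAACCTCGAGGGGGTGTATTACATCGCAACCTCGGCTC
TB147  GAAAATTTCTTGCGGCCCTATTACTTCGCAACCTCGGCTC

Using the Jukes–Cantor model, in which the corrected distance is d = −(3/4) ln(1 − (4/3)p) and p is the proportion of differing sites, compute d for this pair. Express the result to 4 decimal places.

0.3041

Mismatches occur at site 1 (C↔G), site 6 (C↔T), site 7 (C↔T), site 10 (G↔T), site 11 (A↔T), site 13 (G↔C), site 16 (G↔C), site 17 (T↔C), site 18 (G↔C), site 25 (A↔T).
p = 10/40 = 0.250000.
d = −0.75 · ln(1 − (4/3)·0.250000) = −0.75 · ln(0.666667) = −0.75 · (-0.405465) = 0.3041.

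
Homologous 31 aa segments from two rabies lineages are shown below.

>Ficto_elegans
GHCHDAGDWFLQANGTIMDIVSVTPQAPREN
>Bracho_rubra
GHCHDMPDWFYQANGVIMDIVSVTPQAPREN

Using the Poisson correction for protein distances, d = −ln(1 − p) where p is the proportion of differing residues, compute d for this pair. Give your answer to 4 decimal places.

The sequences differ at positions 6 (A/M), 7 (G/P), 11 (L/Y), 16 (T/V).
p = 4/31 = 0.129032.
d = −ln(1 − 0.129032) = −ln(0.870968) = 0.1382.

0.1382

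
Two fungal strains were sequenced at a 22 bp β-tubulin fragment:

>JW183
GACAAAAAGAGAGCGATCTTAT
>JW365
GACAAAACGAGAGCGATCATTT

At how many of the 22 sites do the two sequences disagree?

3

The sequences differ at positions 8 (A/C), 19 (T/A), 21 (A/T).
That gives 3 mismatches out of 22 aligned sites, so the Hamming distance is 3.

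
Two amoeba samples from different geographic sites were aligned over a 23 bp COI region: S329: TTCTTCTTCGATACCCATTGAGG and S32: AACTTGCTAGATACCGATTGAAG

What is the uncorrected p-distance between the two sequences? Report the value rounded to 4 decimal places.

Differing sites — 1:T/A; 2:T/A; 6:C/G; 7:T/C; 9:C/A; 16:C/G; 22:G/A.
There are 7 differences over 23 sites, so p = 7/23 = 0.3043.

0.3043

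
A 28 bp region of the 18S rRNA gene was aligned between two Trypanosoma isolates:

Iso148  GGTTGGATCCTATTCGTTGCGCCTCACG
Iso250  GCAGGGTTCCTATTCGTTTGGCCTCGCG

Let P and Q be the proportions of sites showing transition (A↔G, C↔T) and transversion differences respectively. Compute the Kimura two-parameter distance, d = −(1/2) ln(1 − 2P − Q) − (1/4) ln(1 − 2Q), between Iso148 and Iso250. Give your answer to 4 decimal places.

Mismatches occur at site 2 (G→C, transversion), site 3 (T→A, transversion), site 4 (T→G, transversion), site 7 (A→T, transversion), site 19 (G→T, transversion), site 20 (C→G, transversion), site 26 (A→G, transition).
Of the 7 differences, 1 transition and 6 transversions over 28 sites: P = 1/28 = 0.035714, Q = 6/28 = 0.214286.
d = −0.5·ln(0.714286) − 0.25·ln(0.571428) = −0.5·(-0.336472) − 0.25·(-0.559617) = 0.3081.

0.3081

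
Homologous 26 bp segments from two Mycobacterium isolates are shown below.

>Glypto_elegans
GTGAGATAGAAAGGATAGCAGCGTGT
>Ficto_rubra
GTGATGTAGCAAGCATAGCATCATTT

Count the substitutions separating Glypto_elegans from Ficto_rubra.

Differing sites — 5:G/T; 6:A/G; 10:A/C; 14:G/C; 21:G/T; 23:G/A; 25:G/T.
That gives 7 mismatches out of 26 aligned sites, so the Hamming distance is 7.

7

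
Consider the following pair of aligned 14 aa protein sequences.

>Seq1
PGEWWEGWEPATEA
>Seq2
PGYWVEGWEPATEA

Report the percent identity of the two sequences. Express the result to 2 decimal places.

85.71%

Mismatches occur at site 3 (E→Y), site 5 (W→V).
12 of the 14 sites match, so the percent identity is 12/14 × 100 = 85.71%.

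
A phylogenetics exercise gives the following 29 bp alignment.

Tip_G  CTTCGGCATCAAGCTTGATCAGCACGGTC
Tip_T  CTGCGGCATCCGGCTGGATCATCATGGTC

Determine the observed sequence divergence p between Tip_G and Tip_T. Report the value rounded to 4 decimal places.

Mismatches occur at site 3 (T/G), site 11 (A/C), site 12 (A/G), site 16 (T/G), site 22 (G/T), site 25 (C/T).
There are 6 differences over 29 sites, so p = 6/29 = 0.2069.

0.2069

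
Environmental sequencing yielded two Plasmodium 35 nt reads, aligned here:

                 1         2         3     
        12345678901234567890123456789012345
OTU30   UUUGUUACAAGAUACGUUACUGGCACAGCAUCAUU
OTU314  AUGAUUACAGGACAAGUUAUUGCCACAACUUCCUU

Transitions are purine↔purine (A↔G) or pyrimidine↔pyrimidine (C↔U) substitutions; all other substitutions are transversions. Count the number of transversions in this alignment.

6

The sequences differ at positions 1 (U/A, transversion), 3 (U/G, transversion), 4 (G/A, transition), 10 (A/G, transition), 13 (U/C, transition), 15 (C/A, transversion), 20 (C/U, transition), 23 (G/C, transversion), 28 (G/A, transition), 30 (A/U, transversion), 33 (A/C, transversion).
Of the 11 differences, 5 transitions and 6 transversions, so the answer is 6.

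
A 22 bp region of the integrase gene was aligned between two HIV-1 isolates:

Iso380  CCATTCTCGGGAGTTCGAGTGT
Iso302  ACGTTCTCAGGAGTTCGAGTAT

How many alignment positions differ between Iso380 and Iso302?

Mismatches occur at site 1 (C→A), site 3 (A→G), site 9 (G→A), site 21 (G→A).
That gives 4 mismatches out of 22 aligned sites, so the Hamming distance is 4.

4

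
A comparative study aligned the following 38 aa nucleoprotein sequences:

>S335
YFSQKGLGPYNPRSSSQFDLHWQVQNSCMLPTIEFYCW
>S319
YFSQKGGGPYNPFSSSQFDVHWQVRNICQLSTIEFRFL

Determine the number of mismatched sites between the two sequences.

10

The sequences differ at positions 7 (L/G), 13 (R/F), 20 (L/V), 25 (Q/R), 27 (S/I), 29 (M/Q), 31 (P/S), 36 (Y/R), 37 (C/F), 38 (W/L).
That gives 10 mismatches out of 38 aligned sites, so the Hamming distance is 10.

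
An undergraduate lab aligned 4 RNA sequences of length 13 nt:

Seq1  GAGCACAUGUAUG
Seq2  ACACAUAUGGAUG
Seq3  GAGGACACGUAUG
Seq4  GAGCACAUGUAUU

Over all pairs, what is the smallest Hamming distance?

1

Pairwise Hamming distances:
  Seq1 vs Seq2: 5
  Seq1 vs Seq3: 2
  Seq1 vs Seq4: 1
  Seq2 vs Seq3: 7
  Seq2 vs Seq4: 6
  Seq3 vs Seq4: 3
The smallest is 1, between Seq1 and Seq4.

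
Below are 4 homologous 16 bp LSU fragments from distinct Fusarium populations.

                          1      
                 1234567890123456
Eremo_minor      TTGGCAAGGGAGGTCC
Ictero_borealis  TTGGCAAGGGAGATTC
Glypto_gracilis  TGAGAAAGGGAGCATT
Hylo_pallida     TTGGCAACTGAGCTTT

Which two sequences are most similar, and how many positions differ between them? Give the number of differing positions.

Pairwise Hamming distances:
  Eremo_minor vs Ictero_borealis: 2
  Eremo_minor vs Glypto_gracilis: 7
  Eremo_minor vs Hylo_pallida: 5
  Ictero_borealis vs Glypto_gracilis: 6
  Ictero_borealis vs Hylo_pallida: 4
  Glypto_gracilis vs Hylo_pallida: 6
The smallest is 2, between Eremo_minor and Ictero_borealis.

2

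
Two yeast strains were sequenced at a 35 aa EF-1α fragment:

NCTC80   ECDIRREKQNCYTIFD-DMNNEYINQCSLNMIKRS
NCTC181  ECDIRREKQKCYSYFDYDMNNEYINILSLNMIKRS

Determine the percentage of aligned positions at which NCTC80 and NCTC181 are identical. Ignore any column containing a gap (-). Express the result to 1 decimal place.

85.3%

Excluding the 1 gap column leaves 34 comparable sites.
The sequences differ at positions 10 (N/K), 13 (T/S), 14 (I/Y), 26 (Q/I), 27 (C/L).
29 of the 34 comparable sites match, so the percent identity is 29/34 × 100 = 85.3%.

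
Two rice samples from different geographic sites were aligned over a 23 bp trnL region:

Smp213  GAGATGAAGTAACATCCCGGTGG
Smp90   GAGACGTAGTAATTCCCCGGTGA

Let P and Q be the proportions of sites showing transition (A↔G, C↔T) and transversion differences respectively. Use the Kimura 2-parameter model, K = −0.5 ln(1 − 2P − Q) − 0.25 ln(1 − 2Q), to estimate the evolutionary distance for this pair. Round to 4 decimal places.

Mismatches occur at site 5 (T→C, transition), site 7 (A→T, transversion), site 13 (C→T, transition), site 14 (A→T, transversion), site 15 (T→C, transition), site 23 (G→A, transition).
Of the 6 differences, 4 transitions and 2 transversions over 23 sites: P = 4/23 = 0.173913, Q = 2/23 = 0.086957.
d = −0.5·ln(0.565217) − 0.25·ln(0.826086) = −0.5·(-0.570546) − 0.25·(-0.191056) = 0.3330.

0.3330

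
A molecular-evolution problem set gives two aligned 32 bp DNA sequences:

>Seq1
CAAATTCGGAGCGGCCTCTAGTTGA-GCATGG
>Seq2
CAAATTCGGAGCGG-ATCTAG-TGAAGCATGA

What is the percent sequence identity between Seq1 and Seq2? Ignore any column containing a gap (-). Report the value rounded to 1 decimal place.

Excluding the 3 gap columns leaves 29 comparable sites.
Mismatches occur at site 16 (C/A), site 32 (G/A).
27 of the 29 comparable sites match, so the percent identity is 27/29 × 100 = 93.1%.

93.1%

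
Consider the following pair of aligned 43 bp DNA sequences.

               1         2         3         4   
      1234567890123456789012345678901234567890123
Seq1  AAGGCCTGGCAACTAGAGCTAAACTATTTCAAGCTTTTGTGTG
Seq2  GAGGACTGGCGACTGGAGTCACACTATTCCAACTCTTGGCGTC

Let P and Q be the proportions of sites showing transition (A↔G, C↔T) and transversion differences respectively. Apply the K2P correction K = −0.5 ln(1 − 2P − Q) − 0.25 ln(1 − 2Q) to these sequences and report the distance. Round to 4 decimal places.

The sequences differ at positions 1 (A/G, transition), 5 (C/A, transversion), 11 (A/G, transition), 15 (A/G, transition), 19 (C/T, transition), 20 (T/C, transition), 22 (A/C, transversion), 29 (T/C, transition), 33 (G/C, transversion), 34 (C/T, transition), 35 (T/C, transition), 38 (T/G, transversion), 40 (T/C, transition), 43 (G/C, transversion).
Of the 14 differences, 9 transitions and 5 transversions over 43 sites: P = 9/43 = 0.209302, Q = 5/43 = 0.116279.
d = −0.5·ln(0.465117) − 0.25·ln(0.767442) = −0.5·(-0.765466) − 0.25·(-0.264692) = 0.4489.

0.4489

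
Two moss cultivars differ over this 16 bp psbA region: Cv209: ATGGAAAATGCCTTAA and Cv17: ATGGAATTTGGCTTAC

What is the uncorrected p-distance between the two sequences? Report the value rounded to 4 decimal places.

0.2500

Differing sites — 7:A/T; 8:A/T; 11:C/G; 16:A/C.
There are 4 differences over 16 sites, so p = 4/16 = 0.2500.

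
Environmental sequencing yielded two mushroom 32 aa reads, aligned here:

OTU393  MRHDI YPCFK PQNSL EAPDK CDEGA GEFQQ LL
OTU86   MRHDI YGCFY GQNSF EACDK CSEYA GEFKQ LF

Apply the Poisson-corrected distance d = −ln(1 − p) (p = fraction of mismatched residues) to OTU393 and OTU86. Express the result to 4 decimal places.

Mismatches occur at site 7 (P/G), site 10 (K/Y), site 11 (P/G), site 15 (L/F), site 18 (P/C), site 22 (D/S), site 24 (G/Y), site 29 (Q/K), site 32 (L/F).
p = 9/32 = 0.281250.
d = −ln(1 − 0.281250) = −ln(0.718750) = 0.3302.

0.3302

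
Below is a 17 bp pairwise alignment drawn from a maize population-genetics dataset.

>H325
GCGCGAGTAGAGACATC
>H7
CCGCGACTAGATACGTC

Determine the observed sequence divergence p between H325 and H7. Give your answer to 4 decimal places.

The sequences differ at positions 1 (G/C), 7 (G/C), 12 (G/T), 15 (A/G).
There are 4 differences over 17 sites, so p = 4/17 = 0.2353.

0.2353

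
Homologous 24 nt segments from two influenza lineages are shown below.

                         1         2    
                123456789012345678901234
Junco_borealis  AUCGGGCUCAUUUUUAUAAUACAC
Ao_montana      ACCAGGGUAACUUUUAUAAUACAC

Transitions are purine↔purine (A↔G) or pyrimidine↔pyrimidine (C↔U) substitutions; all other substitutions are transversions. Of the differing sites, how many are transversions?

Differing sites — 2:U/C (Ti); 4:G/A (Ti); 7:C/G (Tv); 9:C/A (Tv); 11:U/C (Ti).
Of the 5 differences, 3 transitions and 2 transversions, so the answer is 2.

2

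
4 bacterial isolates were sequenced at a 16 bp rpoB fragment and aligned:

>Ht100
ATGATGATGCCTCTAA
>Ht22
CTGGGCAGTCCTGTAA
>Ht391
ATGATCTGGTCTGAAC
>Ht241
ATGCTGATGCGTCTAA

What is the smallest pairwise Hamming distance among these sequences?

Pairwise Hamming distances:
  Ht100 vs Ht22: 7
  Ht100 vs Ht391: 7
  Ht100 vs Ht241: 2
  Ht22 vs Ht391: 8
  Ht22 vs Ht241: 8
  Ht391 vs Ht241: 9
The smallest is 2, between Ht100 and Ht241.

2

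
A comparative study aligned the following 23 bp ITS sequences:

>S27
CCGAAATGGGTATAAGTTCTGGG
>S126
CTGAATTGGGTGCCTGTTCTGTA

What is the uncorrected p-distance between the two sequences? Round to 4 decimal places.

Differing sites — 2:C/T; 6:A/T; 12:A/G; 13:T/C; 14:A/C; 15:A/T; 22:G/T; 23:G/A.
There are 8 differences over 23 sites, so p = 8/23 = 0.3478.

0.3478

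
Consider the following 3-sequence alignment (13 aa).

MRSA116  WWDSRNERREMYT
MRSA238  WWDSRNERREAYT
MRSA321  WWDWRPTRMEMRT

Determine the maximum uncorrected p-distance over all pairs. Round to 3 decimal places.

Pairwise Hamming distances:
  MRSA116 vs MRSA238: 1
  MRSA116 vs MRSA321: 5
  MRSA238 vs MRSA321: 6
The largest is 6 mismatches, between MRSA238 and MRSA321; p = 6/13 = 0.462.

0.462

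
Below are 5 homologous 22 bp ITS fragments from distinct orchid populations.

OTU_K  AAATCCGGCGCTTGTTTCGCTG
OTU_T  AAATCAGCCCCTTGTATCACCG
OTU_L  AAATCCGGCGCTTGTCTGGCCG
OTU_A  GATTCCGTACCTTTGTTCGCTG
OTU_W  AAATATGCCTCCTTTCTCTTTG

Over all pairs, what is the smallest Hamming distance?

Pairwise Hamming distances:
  OTU_K vs OTU_T: 6
  OTU_K vs OTU_L: 3
  OTU_K vs OTU_A: 7
  OTU_K vs OTU_W: 9
  OTU_T vs OTU_L: 6
  OTU_T vs OTU_A: 10
  OTU_T vs OTU_W: 9
  OTU_L vs OTU_A: 10
  OTU_L vs OTU_W: 10
  OTU_A vs OTU_W: 12
The smallest is 3, between OTU_K and OTU_L.

3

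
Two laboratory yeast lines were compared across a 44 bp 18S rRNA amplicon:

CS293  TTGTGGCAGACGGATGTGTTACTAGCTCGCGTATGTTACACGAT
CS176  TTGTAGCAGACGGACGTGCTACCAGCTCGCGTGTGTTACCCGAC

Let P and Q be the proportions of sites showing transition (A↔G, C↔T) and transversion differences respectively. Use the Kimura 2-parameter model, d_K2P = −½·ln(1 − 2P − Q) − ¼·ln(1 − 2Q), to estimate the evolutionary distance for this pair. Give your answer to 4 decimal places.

0.1867

Mismatches occur at site 5 (G/A, transition), site 15 (T/C, transition), site 19 (T/C, transition), site 23 (T/C, transition), site 33 (A/G, transition), site 40 (A/C, transversion), site 44 (T/C, transition).
Of the 7 differences, 6 transitions and 1 transversion over 44 sites: P = 6/44 = 0.136364, Q = 1/44 = 0.022727.
d = −0.5·ln(0.704545) − 0.25·ln(0.954546) = −0.5·(-0.350203) − 0.25·(-0.046519) = 0.1867.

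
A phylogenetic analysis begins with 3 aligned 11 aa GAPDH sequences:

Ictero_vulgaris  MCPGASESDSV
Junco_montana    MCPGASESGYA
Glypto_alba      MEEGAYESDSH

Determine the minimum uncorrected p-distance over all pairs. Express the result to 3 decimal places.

0.273

Pairwise Hamming distances:
  Ictero_vulgaris vs Junco_montana: 3
  Ictero_vulgaris vs Glypto_alba: 4
  Junco_montana vs Glypto_alba: 6
The smallest is 3 mismatches, between Ictero_vulgaris and Junco_montana; p = 3/11 = 0.273.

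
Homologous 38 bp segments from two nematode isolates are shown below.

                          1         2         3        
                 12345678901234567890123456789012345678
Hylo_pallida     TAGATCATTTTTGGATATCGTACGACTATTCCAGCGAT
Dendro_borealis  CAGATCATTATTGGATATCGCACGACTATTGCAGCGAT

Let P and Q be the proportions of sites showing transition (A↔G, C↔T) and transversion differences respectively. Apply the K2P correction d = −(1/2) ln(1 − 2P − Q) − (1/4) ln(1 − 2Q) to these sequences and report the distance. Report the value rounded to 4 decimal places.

The sequences differ at positions 1 (T/C, transition), 10 (T/A, transversion), 21 (T/C, transition), 31 (C/G, transversion).
Of the 4 differences, 2 transitions and 2 transversions over 38 sites: P = 2/38 = 0.052632, Q = 2/38 = 0.052632.
d = −0.5·ln(0.842104) − 0.25·ln(0.894736) = −0.5·(-0.171852) − 0.25·(-0.111227) = 0.1137.

0.1137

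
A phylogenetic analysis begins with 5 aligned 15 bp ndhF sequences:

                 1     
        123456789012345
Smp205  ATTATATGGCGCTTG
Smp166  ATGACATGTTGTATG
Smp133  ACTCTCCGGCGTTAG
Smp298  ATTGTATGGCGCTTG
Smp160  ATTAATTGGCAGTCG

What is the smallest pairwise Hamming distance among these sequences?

Pairwise Hamming distances:
  Smp205 vs Smp166: 6
  Smp205 vs Smp133: 6
  Smp205 vs Smp298: 1
  Smp205 vs Smp160: 5
  Smp166 vs Smp133: 10
  Smp166 vs Smp298: 7
  Smp166 vs Smp160: 9
  Smp133 vs Smp298: 6
  Smp133 vs Smp160: 8
  Smp298 vs Smp160: 6
The smallest is 1, between Smp205 and Smp298.

1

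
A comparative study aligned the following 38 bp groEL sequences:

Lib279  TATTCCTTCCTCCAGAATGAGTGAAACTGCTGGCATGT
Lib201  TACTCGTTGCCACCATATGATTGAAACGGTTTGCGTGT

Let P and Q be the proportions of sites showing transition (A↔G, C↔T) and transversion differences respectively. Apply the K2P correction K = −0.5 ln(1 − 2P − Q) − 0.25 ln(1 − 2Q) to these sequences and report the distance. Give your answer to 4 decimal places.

0.4576

Differing sites — 3:T/C (Ti); 6:C/G (Tv); 9:C/G (Tv); 11:T/C (Ti); 12:C/A (Tv); 14:A/C (Tv); 15:G/A (Ti); 16:A/T (Tv); 21:G/T (Tv); 28:T/G (Tv); 30:C/T (Ti); 32:G/T (Tv); 35:A/G (Ti).
Of the 13 differences, 5 transitions and 8 transversions over 38 sites: P = 5/38 = 0.131579, Q = 8/38 = 0.210526.
d = −0.5·ln(0.526316) − 0.25·ln(0.578948) = −0.5·(-0.641853) − 0.25·(-0.546543) = 0.4576.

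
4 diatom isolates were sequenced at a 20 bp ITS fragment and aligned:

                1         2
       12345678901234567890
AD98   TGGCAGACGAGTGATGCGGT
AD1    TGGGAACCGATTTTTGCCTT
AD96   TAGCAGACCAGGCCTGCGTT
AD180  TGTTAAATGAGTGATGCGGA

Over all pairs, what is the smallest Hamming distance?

5

Pairwise Hamming distances:
  AD98 vs AD1: 8
  AD98 vs AD96: 6
  AD98 vs AD180: 5
  AD1 vs AD96: 10
  AD1 vs AD180: 10
  AD96 vs AD180: 11
The smallest is 5, between AD98 and AD180.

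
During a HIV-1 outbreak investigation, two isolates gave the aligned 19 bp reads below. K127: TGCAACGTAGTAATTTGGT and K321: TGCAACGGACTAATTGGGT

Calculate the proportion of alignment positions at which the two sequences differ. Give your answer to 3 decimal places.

0.158

Mismatches occur at site 8 (T/G), site 10 (G/C), site 16 (T/G).
There are 3 differences over 19 sites, so p = 3/19 = 0.158.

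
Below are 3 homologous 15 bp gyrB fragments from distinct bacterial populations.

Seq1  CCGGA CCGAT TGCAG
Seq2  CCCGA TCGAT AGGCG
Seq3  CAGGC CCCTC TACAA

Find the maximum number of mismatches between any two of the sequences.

12

Pairwise Hamming distances:
  Seq1 vs Seq2: 5
  Seq1 vs Seq3: 7
  Seq2 vs Seq3: 12
The largest is 12, between Seq2 and Seq3.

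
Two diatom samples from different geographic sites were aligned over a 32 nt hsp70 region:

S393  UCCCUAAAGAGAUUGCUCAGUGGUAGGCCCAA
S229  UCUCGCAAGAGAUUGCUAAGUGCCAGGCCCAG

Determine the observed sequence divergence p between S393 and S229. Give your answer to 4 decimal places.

0.2188

Mismatches occur at site 3 (C→U), site 5 (U→G), site 6 (A→C), site 18 (C→A), site 23 (G→C), site 24 (U→C), site 32 (A→G).
There are 7 differences over 32 sites, so p = 7/32 = 0.2188.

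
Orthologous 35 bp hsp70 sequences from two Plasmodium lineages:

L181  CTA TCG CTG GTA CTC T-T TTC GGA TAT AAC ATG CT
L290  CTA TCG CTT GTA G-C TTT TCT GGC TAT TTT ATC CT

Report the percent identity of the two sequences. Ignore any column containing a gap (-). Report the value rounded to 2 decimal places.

Excluding the 2 gap columns leaves 33 comparable sites.
Differing sites — 9:G/T; 13:C/G; 20:T/C; 21:C/T; 24:A/C; 28:A/T; 29:A/T; 30:C/T; 33:G/C.
24 of the 33 comparable sites match, so the percent identity is 24/33 × 100 = 72.73%.

72.73%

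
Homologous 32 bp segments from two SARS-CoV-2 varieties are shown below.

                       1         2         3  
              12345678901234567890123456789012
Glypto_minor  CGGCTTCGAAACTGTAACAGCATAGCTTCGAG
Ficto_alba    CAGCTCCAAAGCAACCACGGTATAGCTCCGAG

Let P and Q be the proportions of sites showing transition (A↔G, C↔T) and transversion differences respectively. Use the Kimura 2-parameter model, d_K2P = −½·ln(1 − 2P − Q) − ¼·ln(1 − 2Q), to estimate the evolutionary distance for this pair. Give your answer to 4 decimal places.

0.5238

Differing sites — 2:G/A (Ti); 6:T/C (Ti); 8:G/A (Ti); 11:A/G (Ti); 13:T/A (Tv); 14:G/A (Ti); 15:T/C (Ti); 16:A/C (Tv); 19:A/G (Ti); 21:C/T (Ti); 28:T/C (Ti).
Of the 11 differences, 9 transitions and 2 transversions over 32 sites: P = 9/32 = 0.281250, Q = 2/32 = 0.062500.
d = −0.5·ln(0.375000) − 0.25·ln(0.875000) = −0.5·(-0.980829) − 0.25·(-0.133531) = 0.5238.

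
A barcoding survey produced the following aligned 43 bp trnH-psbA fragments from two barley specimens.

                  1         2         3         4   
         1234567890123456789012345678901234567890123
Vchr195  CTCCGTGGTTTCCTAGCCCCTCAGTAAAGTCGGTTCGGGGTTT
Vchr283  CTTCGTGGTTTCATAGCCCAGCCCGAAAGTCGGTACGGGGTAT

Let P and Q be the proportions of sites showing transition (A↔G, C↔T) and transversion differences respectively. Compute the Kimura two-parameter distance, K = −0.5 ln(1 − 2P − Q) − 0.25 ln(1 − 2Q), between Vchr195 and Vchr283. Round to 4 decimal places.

Mismatches occur at site 3 (C↔T, transition), site 13 (C↔A, transversion), site 20 (C↔A, transversion), site 21 (T↔G, transversion), site 23 (A↔C, transversion), site 24 (G↔C, transversion), site 25 (T↔G, transversion), site 35 (T↔A, transversion), site 42 (T↔A, transversion).
Of the 9 differences, 1 transition and 8 transversions over 43 sites: P = 1/43 = 0.023256, Q = 8/43 = 0.186047.
d = −0.5·ln(0.767441) − 0.25·ln(0.627906) = −0.5·(-0.264694) − 0.25·(-0.465365) = 0.2487.

0.2487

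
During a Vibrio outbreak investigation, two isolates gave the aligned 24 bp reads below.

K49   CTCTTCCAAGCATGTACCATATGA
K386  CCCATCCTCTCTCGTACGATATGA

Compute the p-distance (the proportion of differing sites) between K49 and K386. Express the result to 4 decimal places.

0.3333

The sequences differ at positions 2 (T/C), 4 (T/A), 8 (A/T), 9 (A/C), 10 (G/T), 12 (A/T), 13 (T/C), 18 (C/G).
There are 8 differences over 24 sites, so p = 8/24 = 0.3333.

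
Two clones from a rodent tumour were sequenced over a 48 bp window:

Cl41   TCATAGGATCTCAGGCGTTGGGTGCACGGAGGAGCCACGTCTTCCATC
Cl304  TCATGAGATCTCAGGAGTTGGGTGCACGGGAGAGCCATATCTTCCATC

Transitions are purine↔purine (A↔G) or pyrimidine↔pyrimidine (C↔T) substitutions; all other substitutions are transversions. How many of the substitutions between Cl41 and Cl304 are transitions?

The sequences differ at positions 5 (A/G, transition), 6 (G/A, transition), 16 (C/A, transversion), 30 (A/G, transition), 31 (G/A, transition), 38 (C/T, transition), 39 (G/A, transition).
Of the 7 differences, 6 transitions and 1 transversion, so the answer is 6.

6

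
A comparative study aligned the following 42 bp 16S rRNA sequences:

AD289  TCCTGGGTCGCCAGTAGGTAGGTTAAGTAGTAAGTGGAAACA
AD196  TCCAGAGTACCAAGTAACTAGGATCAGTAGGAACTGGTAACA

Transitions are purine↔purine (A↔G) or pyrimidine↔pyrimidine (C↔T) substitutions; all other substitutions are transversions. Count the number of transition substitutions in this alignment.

Mismatches occur at site 4 (T↔A, transversion), site 6 (G↔A, transition), site 9 (C↔A, transversion), site 10 (G↔C, transversion), site 12 (C↔A, transversion), site 17 (G↔A, transition), site 18 (G↔C, transversion), site 23 (T↔A, transversion), site 25 (A↔C, transversion), site 31 (T↔G, transversion), site 34 (G↔C, transversion), site 38 (A↔T, transversion).
Of the 12 differences, 2 transitions and 10 transversions, so the answer is 2.

2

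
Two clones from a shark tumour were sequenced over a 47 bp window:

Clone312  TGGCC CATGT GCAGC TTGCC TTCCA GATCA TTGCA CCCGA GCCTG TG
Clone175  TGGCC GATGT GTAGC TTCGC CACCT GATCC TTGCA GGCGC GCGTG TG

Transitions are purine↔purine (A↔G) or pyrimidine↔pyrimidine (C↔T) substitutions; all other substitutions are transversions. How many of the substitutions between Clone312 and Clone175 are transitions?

2

Differing sites — 6:C/G (Tv); 12:C/T (Ti); 18:G/C (Tv); 19:C/G (Tv); 21:T/C (Ti); 22:T/A (Tv); 25:A/T (Tv); 30:A/C (Tv); 36:C/G (Tv); 37:C/G (Tv); 40:A/C (Tv); 43:C/G (Tv).
Of the 12 differences, 2 transitions and 10 transversions, so the answer is 2.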